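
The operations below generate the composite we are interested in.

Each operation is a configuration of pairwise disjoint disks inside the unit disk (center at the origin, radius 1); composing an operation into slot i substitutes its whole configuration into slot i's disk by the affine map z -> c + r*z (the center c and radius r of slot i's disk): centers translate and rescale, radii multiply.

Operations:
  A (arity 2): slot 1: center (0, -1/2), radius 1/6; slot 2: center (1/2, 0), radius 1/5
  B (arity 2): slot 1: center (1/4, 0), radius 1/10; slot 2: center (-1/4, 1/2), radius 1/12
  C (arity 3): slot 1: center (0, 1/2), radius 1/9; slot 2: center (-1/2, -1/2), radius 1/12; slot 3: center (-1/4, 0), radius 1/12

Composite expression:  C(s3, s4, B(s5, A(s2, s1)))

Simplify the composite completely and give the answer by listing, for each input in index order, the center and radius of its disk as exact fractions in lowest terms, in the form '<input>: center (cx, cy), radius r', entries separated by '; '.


s1: center (-77/288, 1/24), radius 1/720; s2: center (-13/48, 11/288), radius 1/864; s3: center (0, 1/2), radius 1/9; s4: center (-1/2, -1/2), radius 1/12; s5: center (-11/48, 0), radius 1/120

Below C, radii multiply path by path; the s-disk centers shift.
input s3: composing its 1 substitution step yields center (0, 1/2), radius 1/9
input s4: composing its 1 substitution step yields center (-1/2, -1/2), radius 1/12
input s5: composing its 2 substitution steps yields center (-11/48, 0), radius 1/120
input s2: composing its 3 substitution steps yields center (-13/48, 11/288), radius 1/864
input s1: composing its 3 substitution steps yields center (-77/288, 1/24), radius 1/720


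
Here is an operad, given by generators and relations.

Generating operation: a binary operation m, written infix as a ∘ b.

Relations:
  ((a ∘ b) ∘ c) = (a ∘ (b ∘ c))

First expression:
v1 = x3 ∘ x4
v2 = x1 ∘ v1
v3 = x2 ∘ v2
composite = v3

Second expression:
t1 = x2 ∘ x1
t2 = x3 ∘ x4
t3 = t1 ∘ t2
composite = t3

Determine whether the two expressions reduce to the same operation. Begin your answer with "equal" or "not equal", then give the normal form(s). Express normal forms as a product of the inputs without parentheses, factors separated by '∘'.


equal; the common form is x2 ∘ x1 ∘ x3 ∘ x4

Reducing the first expression gives x2 ∘ x1 ∘ x3 ∘ x4
Reducing the second expression gives x2 ∘ x1 ∘ x3 ∘ x4
One common form — equal.


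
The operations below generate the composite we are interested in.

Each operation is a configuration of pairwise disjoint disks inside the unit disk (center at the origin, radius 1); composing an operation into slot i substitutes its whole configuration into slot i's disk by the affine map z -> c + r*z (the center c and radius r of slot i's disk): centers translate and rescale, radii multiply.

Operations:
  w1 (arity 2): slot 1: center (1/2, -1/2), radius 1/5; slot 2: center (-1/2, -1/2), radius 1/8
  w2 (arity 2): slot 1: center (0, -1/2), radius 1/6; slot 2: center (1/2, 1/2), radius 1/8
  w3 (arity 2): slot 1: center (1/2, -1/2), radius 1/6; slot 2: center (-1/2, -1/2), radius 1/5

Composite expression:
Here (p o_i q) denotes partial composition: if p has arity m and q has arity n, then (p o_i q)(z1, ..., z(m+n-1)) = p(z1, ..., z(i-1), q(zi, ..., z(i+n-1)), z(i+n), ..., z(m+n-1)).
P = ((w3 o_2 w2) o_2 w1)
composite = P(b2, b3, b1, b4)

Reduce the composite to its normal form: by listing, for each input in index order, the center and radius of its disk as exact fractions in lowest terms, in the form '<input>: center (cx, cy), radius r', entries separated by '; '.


Affine substitution under w3: radii multiply and b-centers shift.
for b2, the 1-step affine chain lands on center (1/2, -1/2), radius 1/6
for b3, the 3-step affine chain lands on center (-29/60, -37/60), radius 1/150
for b1, the 3-step affine chain lands on center (-31/60, -37/60), radius 1/240
for b4, the 2-step affine chain lands on center (-2/5, -2/5), radius 1/40

b1: center (-31/60, -37/60), radius 1/240; b2: center (1/2, -1/2), radius 1/6; b3: center (-29/60, -37/60), radius 1/150; b4: center (-2/5, -2/5), radius 1/40


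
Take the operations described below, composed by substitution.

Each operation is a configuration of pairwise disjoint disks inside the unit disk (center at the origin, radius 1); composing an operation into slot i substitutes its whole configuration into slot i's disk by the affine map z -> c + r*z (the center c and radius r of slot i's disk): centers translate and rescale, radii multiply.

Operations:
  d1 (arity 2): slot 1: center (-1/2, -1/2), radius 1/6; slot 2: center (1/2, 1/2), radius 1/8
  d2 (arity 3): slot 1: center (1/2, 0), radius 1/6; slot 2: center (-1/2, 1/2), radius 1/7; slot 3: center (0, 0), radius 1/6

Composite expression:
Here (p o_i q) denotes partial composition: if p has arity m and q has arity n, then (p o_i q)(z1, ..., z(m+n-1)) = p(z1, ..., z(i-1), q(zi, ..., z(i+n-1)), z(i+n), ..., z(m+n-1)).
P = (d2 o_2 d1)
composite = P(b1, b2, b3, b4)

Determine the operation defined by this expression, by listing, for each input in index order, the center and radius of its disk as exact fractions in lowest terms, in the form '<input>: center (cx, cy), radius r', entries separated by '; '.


b1: center (1/2, 0), radius 1/6; b2: center (-4/7, 3/7), radius 1/42; b3: center (-3/7, 4/7), radius 1/56; b4: center (0, 0), radius 1/6

Affine substitution under d2: radii multiply and b-centers shift.
input b1: applying the 1 nested substitution gives center (1/2, 0), radius 1/6
input b2: applying the 2 nested substitutions gives center (-4/7, 3/7), radius 1/42
input b3: applying the 2 nested substitutions gives center (-3/7, 4/7), radius 1/56
input b4: applying the 1 nested substitution gives center (0, 0), radius 1/6


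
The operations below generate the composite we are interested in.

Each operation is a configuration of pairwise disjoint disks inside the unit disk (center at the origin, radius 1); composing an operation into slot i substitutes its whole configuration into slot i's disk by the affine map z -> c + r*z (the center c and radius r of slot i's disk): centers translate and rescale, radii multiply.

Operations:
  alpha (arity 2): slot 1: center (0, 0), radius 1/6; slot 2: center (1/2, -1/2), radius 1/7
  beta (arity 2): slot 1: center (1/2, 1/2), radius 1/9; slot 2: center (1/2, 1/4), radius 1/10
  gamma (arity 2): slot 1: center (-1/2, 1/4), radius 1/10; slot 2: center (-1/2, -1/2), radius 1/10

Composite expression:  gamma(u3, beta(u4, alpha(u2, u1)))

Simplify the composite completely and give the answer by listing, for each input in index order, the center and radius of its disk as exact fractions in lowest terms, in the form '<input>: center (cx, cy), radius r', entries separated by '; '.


Follow each u-input down from gamma: c' goes to c + r*c', radius to r*r'.
u3 passes through 1 substitution, ending at center (-1/2, 1/4), radius 1/10
u4 passes through 2 substitutions, ending at center (-9/20, -9/20), radius 1/90
u2 passes through 3 substitutions, ending at center (-9/20, -19/40), radius 1/600
u1 passes through 3 substitutions, ending at center (-89/200, -12/25), radius 1/700

u1: center (-89/200, -12/25), radius 1/700; u2: center (-9/20, -19/40), radius 1/600; u3: center (-1/2, 1/4), radius 1/10; u4: center (-9/20, -9/20), radius 1/90


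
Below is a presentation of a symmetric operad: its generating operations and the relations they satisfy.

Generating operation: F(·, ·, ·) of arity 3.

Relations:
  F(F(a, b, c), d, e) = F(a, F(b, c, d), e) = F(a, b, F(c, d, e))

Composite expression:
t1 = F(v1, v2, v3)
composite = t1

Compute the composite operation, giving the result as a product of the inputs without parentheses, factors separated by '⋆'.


v1 ⋆ v2 ⋆ v3

Every regrouping of F is equal, so read the v-inputs in written order.
F(v1, v2, v3) reduces to v1 ⋆ v2 ⋆ v3


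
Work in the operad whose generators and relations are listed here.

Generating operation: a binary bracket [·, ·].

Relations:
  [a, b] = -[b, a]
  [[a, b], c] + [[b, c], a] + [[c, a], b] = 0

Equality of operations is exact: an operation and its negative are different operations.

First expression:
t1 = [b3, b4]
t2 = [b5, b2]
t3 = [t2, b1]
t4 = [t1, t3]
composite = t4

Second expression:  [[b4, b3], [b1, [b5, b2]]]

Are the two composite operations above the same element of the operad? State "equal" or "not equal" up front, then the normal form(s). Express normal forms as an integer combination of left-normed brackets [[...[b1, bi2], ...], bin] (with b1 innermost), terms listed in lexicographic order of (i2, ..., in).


equal: each reduces to -[[[[b1, b2], b5], b3], b4] + [[[[b1, b2], b5], b4], b3] + [[[[b1, b5], b2], b3], b4] - [[[[b1, b5], b2], b4], b3]

The first expression, normalized: -[[[[b1, b2], b5], b3], b4] + [[[[b1, b2], b5], b4], b3] + [[[[b1, b5], b2], b3], b4] - [[[[b1, b5], b2], b4], b3]
The second expression, normalized: -[[[[b1, b2], b5], b3], b4] + [[[[b1, b2], b5], b4], b3] + [[[[b1, b5], b2], b3], b4] - [[[[b1, b5], b2], b4], b3]
The normal forms match — equal.


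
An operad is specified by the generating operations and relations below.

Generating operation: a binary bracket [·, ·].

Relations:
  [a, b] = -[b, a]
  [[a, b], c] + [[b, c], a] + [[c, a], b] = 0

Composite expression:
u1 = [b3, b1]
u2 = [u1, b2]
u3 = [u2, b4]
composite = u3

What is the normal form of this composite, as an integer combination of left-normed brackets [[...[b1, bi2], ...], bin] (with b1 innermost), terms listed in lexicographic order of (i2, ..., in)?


-[[[b1, b3], b2], b4]

In the tensor algebra, words opening b1 carry the b1-anchored form.
Composite bracket: [[[b3, b1], b2], b4]
Full expansion: 8 signed words from ab - ba (2^3 = 8).
Coefficients come from the b1-initial words:
  b1b3b2b4 (sign -1) contributes -[[[b1, b3], b2], b4]


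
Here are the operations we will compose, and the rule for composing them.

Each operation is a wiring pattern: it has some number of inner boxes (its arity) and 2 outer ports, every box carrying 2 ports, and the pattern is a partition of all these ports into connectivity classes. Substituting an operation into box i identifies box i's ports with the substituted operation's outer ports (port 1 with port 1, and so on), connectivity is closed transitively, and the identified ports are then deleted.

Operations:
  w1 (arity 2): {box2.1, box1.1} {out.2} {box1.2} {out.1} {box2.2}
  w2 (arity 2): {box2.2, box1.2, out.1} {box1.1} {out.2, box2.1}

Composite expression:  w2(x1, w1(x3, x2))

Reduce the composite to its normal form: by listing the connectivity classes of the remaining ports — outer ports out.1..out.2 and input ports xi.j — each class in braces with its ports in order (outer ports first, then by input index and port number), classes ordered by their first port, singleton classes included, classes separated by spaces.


{out.1, x1.2} {out.2} {x1.1} {x2.1, x3.1} {x2.2} {x3.2}

Two ports join when wires chain via w2-identified ports.
w1 over (x3, x2) gives {out.1} {out.2} {x2.1, x3.1} {x2.2} {x3.2}, out.j being that stage's outer ports
w2 over (x1, x3, x2) gives {out.1, x1.2} {out.2} {x1.1} {x2.1, x3.1} {x2.2} {x3.2}, out.j being that stage's outer ports


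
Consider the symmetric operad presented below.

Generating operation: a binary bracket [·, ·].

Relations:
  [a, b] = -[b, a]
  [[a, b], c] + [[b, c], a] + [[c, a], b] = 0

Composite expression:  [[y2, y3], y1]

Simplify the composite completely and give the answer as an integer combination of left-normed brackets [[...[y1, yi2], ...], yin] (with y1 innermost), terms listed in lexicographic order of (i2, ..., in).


Expand each bracket as ab - ba; the y1-initial words give the coefficients.
Composite bracket: [[y2, y3], y1]
Full expansion: 4 signed words from ab - ba (2^2 = 4).
Keep just the words that open with y1:
  y1y2y3 appears with sign -1, giving the term -[[y1, y2], y3]
  y1y3y2 appears with sign +1, giving the term +[[y1, y3], y2]

-[[y1, y2], y3] + [[y1, y3], y2]


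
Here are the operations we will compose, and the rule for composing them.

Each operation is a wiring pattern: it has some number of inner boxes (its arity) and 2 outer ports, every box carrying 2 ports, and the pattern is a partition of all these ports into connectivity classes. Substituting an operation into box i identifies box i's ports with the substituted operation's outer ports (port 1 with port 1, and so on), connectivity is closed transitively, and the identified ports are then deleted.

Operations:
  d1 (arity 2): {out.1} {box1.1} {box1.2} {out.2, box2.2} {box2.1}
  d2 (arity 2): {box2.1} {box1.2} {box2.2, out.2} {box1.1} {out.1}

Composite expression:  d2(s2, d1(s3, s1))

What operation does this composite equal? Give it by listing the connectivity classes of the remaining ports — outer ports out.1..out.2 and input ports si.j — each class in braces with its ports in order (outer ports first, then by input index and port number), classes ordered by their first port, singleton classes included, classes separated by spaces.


{out.1} {out.2, s1.2} {s1.1} {s2.1} {s2.2} {s3.1} {s3.2}


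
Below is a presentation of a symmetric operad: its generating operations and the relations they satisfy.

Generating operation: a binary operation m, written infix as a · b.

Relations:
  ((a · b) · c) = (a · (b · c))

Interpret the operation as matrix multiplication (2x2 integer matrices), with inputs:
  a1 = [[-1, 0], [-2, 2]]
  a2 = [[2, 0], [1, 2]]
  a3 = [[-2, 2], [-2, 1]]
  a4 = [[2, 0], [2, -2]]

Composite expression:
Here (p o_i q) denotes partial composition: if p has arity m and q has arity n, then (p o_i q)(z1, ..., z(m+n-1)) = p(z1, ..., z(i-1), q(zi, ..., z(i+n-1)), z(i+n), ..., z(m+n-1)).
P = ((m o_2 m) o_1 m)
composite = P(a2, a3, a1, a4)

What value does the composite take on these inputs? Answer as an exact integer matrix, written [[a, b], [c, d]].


(a2 · a3) = [[-4, 4], [-6, 4]]
(a1 · a4) = [[-2, 0], [0, -4]]
((a2 · a3) · (a1 · a4)) = [[8, -16], [12, -16]]

[[8, -16], [12, -16]]


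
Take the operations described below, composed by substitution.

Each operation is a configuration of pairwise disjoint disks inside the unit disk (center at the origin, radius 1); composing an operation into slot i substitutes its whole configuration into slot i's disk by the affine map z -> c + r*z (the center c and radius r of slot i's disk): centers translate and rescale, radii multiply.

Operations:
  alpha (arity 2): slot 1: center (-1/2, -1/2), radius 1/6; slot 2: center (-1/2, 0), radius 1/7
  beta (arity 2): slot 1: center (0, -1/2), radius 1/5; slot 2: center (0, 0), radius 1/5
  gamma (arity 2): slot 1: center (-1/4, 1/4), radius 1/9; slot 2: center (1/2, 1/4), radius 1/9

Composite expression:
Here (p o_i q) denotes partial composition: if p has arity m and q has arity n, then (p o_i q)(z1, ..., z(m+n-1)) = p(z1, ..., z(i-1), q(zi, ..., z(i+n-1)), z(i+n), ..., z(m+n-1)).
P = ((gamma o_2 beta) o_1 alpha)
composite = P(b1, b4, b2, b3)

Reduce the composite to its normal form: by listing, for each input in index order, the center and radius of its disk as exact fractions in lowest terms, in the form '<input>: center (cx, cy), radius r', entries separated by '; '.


b1: center (-11/36, 7/36), radius 1/54; b2: center (1/2, 7/36), radius 1/45; b3: center (1/2, 1/4), radius 1/45; b4: center (-11/36, 1/4), radius 1/63

Below gamma, radii multiply path by path; the b-disk centers shift.
tracing b1 down its 2-map path: center (-11/36, 7/36), radius 1/54
tracing b4 down its 2-map path: center (-11/36, 1/4), radius 1/63
tracing b2 down its 2-map path: center (1/2, 7/36), radius 1/45
tracing b3 down its 2-map path: center (1/2, 1/4), radius 1/45


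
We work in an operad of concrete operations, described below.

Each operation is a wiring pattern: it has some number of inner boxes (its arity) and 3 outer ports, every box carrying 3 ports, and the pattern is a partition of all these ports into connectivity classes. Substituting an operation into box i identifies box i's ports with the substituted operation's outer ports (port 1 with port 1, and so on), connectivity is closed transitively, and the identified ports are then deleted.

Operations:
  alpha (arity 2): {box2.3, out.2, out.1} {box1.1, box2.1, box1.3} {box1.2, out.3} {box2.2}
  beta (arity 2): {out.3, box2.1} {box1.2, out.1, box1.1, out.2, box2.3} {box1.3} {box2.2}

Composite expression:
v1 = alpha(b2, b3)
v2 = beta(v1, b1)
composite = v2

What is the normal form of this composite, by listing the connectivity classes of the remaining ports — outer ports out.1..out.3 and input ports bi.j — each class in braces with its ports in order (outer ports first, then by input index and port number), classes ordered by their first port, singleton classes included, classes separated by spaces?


{out.1, out.2, b1.3, b3.3} {out.3, b1.1} {b1.2} {b2.1, b2.3, b3.1} {b2.2} {b3.2}


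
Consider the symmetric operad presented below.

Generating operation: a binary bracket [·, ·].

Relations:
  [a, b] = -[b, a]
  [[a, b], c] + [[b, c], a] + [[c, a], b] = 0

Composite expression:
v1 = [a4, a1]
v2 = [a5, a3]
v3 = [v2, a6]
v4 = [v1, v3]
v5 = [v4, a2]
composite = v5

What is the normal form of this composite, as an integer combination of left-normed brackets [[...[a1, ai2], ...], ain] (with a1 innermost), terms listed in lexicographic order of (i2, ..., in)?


[[[[[a1, a4], a3], a5], a6], a2] - [[[[[a1, a4], a5], a3], a6], a2] - [[[[[a1, a4], a6], a3], a5], a2] + [[[[[a1, a4], a6], a5], a3], a2]


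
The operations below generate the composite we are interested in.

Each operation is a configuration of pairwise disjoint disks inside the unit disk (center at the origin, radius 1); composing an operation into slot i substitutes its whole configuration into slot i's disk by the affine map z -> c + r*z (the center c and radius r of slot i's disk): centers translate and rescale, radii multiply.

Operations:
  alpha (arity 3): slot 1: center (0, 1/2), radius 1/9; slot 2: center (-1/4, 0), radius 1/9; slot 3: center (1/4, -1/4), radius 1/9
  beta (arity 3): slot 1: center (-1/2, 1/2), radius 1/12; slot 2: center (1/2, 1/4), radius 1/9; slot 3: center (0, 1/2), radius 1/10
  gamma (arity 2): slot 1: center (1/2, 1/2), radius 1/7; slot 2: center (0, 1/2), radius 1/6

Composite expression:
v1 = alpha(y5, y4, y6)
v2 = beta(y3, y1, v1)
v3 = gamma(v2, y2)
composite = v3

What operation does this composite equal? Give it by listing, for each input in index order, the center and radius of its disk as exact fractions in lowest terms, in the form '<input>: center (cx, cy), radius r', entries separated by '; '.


y1: center (4/7, 15/28), radius 1/63; y2: center (0, 1/2), radius 1/6; y3: center (3/7, 4/7), radius 1/84; y4: center (139/280, 4/7), radius 1/630; y5: center (1/2, 81/140), radius 1/630; y6: center (141/280, 159/280), radius 1/630

Nesting under gamma composes maps z -> c + r*z down each y-path.
tracing y3 down its 2-map path: center (3/7, 4/7), radius 1/84
tracing y1 down its 2-map path: center (4/7, 15/28), radius 1/63
tracing y5 down its 3-map path: center (1/2, 81/140), radius 1/630
tracing y4 down its 3-map path: center (139/280, 4/7), radius 1/630
tracing y6 down its 3-map path: center (141/280, 159/280), radius 1/630
tracing y2 down its 1-map path: center (0, 1/2), radius 1/6


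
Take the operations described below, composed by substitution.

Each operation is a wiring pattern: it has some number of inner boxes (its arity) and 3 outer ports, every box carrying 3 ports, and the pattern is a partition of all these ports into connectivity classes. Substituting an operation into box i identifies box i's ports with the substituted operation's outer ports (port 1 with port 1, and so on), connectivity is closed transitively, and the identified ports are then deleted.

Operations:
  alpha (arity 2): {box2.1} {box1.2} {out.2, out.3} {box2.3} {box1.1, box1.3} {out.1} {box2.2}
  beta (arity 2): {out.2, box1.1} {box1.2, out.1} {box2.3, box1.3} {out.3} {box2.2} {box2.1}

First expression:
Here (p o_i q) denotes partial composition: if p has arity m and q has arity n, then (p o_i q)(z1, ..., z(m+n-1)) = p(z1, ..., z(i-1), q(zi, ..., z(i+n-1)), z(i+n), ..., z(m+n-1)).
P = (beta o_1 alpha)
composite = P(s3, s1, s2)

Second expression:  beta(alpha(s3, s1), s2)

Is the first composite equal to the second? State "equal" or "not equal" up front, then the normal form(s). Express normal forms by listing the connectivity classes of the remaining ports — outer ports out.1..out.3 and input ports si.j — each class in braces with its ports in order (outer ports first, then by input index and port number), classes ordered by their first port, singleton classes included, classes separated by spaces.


Normal form of the first expression: {out.1, s2.3} {out.2} {out.3} {s1.1} {s1.2} {s1.3} {s2.1} {s2.2} {s3.1, s3.3} {s3.2}
Normal form of the second expression: {out.1, s2.3} {out.2} {out.3} {s1.1} {s1.2} {s1.3} {s2.1} {s2.2} {s3.1, s3.3} {s3.2}
The normal forms match — equal.

equal; the common form is {out.1, s2.3} {out.2} {out.3} {s1.1} {s1.2} {s1.3} {s2.1} {s2.2} {s3.1, s3.3} {s3.2}


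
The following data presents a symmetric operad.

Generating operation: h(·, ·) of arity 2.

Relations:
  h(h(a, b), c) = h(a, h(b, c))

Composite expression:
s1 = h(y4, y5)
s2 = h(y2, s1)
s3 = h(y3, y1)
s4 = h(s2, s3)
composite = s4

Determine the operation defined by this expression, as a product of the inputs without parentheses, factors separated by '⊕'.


y2 ⊕ y4 ⊕ y5 ⊕ y3 ⊕ y1

Under associativity of h, the answer is the y's in reading order.
h(y4, y5) spells out as y4 ⊕ y5
h(y2, h(y4, y5)) spells out as y2 ⊕ y4 ⊕ y5
h(y3, y1) spells out as y3 ⊕ y1
h(h(y2, h(y4, y5)), h(y3, y1)) spells out as y2 ⊕ y4 ⊕ y5 ⊕ y3 ⊕ y1


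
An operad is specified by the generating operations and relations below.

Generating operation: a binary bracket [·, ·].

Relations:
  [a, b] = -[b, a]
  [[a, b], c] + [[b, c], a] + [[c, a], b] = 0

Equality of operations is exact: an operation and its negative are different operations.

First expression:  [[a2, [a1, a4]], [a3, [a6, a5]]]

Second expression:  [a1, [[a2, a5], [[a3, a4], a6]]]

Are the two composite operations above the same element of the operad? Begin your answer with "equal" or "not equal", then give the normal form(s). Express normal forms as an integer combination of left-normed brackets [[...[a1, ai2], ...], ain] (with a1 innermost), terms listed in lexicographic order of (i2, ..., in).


Normal form of the first expression: [[[[[a1, a4], a2], a3], a5], a6] - [[[[[a1, a4], a2], a3], a6], a5] - [[[[[a1, a4], a2], a5], a6], a3] + [[[[[a1, a4], a2], a6], a5], a3]
Normal form of the second expression: [[[[[a1, a2], a5], a3], a4], a6] - [[[[[a1, a2], a5], a4], a3], a6] - [[[[[a1, a2], a5], a6], a3], a4] + [[[[[a1, a2], a5], a6], a4], a3] - [[[[[a1, a3], a4], a6], a2], a5] + [[[[[a1, a3], a4], a6], a5], a2] + [[[[[a1, a4], a3], a6], a2], a5] - [[[[[a1, a4], a3], a6], a5], a2] - [[[[[a1, a5], a2], a3], a4], a6] + [[[[[a1, a5], a2], a4], a3], a6] + [[[[[a1, a5], a2], a6], a3], a4] - [[[[[a1, a5], a2], a6], a4], a3] + [[[[[a1, a6], a3], a4], a2], a5] - [[[[[a1, a6], a3], a4], a5], a2] - [[[[[a1, a6], a4], a3], a2], a5] + [[[[[a1, a6], a4], a3], a5], a2]
They disagree, so not equal.

not equal: they reduce to [[[[[a1, a4], a2], a3], a5], a6] - [[[[[a1, a4], a2], a3], a6], a5] - [[[[[a1, a4], a2], a5], a6], a3] + [[[[[a1, a4], a2], a6], a5], a3] and [[[[[a1, a2], a5], a3], a4], a6] - [[[[[a1, a2], a5], a4], a3], a6] - [[[[[a1, a2], a5], a6], a3], a4] + [[[[[a1, a2], a5], a6], a4], a3] - [[[[[a1, a3], a4], a6], a2], a5] + [[[[[a1, a3], a4], a6], a5], a2] + [[[[[a1, a4], a3], a6], a2], a5] - [[[[[a1, a4], a3], a6], a5], a2] - [[[[[a1, a5], a2], a3], a4], a6] + [[[[[a1, a5], a2], a4], a3], a6] + [[[[[a1, a5], a2], a6], a3], a4] - [[[[[a1, a5], a2], a6], a4], a3] + [[[[[a1, a6], a3], a4], a2], a5] - [[[[[a1, a6], a3], a4], a5], a2] - [[[[[a1, a6], a4], a3], a2], a5] + [[[[[a1, a6], a4], a3], a5], a2]


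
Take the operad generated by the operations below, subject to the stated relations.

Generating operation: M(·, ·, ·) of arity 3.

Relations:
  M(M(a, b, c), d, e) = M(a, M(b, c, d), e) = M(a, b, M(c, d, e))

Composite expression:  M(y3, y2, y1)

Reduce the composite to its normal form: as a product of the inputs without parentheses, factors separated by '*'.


Associativity of M dissolves the nesting; only the y-input order survives.
M(y3, y2, y1) flattens to y3 * y2 * y1

y3 * y2 * y1


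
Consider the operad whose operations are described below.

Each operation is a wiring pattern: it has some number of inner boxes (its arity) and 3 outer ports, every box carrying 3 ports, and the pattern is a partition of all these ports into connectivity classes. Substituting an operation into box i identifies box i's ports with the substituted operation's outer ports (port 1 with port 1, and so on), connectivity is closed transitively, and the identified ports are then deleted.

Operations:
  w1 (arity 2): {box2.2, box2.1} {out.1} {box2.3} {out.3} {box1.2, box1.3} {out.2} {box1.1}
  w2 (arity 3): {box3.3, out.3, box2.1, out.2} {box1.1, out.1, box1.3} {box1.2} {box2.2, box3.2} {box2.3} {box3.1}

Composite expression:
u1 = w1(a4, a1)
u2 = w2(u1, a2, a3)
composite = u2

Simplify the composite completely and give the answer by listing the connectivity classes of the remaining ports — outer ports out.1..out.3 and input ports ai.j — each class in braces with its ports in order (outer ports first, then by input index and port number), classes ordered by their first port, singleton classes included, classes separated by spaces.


{out.1} {out.2, out.3, a2.1, a3.3} {a1.1, a1.2} {a1.3} {a2.2, a3.2} {a2.3} {a3.1} {a4.1} {a4.2, a4.3}

Two ports join when wires chain via w2-identified ports.
after w1, the pattern on (a4, a1) reads {out.1} {out.2} {out.3} {a1.1, a1.2} {a1.3} {a4.1} {a4.2, a4.3} (out.j = its outer ports)
after w2, the pattern on (a4, a1, a2, a3) reads {out.1} {out.2, out.3, a2.1, a3.3} {a1.1, a1.2} {a1.3} {a2.2, a3.2} {a2.3} {a3.1} {a4.1} {a4.2, a4.3} (out.j = its outer ports)


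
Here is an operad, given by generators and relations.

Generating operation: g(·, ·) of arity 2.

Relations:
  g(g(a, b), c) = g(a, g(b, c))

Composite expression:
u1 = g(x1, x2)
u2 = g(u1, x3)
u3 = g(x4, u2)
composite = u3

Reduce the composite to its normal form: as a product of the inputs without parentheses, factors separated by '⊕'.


Key point: g is associative — brackets drop, the x-order remains.
g(x1, x2) reduces to x1 ⊕ x2
g(g(x1, x2), x3) reduces to x1 ⊕ x2 ⊕ x3
g(x4, g(g(x1, x2), x3)) reduces to x4 ⊕ x1 ⊕ x2 ⊕ x3

x4 ⊕ x1 ⊕ x2 ⊕ x3


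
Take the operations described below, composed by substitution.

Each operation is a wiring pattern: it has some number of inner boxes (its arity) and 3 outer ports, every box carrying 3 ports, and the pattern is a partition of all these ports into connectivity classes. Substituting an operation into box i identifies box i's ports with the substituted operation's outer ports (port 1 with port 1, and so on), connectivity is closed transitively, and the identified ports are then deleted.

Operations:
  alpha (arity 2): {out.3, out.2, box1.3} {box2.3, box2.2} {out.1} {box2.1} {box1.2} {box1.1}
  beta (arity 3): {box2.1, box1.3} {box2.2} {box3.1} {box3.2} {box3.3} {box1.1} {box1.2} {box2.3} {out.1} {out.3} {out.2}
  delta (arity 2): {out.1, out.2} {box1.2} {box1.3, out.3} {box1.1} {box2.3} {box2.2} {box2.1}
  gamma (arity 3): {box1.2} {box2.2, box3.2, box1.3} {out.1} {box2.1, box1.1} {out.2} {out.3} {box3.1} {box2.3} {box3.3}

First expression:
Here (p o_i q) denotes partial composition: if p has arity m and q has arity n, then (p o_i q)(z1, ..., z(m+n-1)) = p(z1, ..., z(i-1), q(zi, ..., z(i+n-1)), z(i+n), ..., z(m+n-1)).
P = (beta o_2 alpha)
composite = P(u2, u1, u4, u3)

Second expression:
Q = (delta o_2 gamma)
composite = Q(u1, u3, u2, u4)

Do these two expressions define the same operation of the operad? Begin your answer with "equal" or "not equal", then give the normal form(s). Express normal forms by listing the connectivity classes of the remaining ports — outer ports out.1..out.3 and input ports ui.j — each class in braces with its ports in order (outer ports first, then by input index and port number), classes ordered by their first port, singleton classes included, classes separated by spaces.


not equal; the first gives {out.1} {out.2} {out.3} {u1.1} {u1.2} {u1.3} {u2.1} {u2.2} {u2.3} {u3.1} {u3.2} {u3.3} {u4.1} {u4.2, u4.3} and the second {out.1, out.2} {out.3, u1.3} {u1.1} {u1.2} {u2.1, u3.1} {u2.2, u3.3, u4.2} {u2.3} {u3.2} {u4.1} {u4.3}

Reducing the first expression gives {out.1} {out.2} {out.3} {u1.1} {u1.2} {u1.3} {u2.1} {u2.2} {u2.3} {u3.1} {u3.2} {u3.3} {u4.1} {u4.2, u4.3}
Reducing the second expression gives {out.1, out.2} {out.3, u1.3} {u1.1} {u1.2} {u2.1, u3.1} {u2.2, u3.3, u4.2} {u2.3} {u3.2} {u4.1} {u4.3}
Distinct normal forms: not equal.


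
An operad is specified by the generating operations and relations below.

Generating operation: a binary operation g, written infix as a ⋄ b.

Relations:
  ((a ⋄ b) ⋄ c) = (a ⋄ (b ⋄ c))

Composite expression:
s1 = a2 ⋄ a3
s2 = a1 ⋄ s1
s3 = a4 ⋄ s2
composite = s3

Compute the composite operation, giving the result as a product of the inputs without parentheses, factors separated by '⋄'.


a4 ⋄ a1 ⋄ a2 ⋄ a3


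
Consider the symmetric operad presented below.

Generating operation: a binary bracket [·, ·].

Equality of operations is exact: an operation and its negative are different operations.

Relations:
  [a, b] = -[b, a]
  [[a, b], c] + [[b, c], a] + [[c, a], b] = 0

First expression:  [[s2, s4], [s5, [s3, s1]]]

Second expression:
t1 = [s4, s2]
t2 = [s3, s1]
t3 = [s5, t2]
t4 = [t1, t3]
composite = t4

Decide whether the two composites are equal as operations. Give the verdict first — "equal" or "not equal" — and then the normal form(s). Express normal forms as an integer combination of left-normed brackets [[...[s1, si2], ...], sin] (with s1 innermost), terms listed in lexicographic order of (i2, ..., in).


not equal; first: -[[[[s1, s3], s5], s2], s4] + [[[[s1, s3], s5], s4], s2]; second: [[[[s1, s3], s5], s2], s4] - [[[[s1, s3], s5], s4], s2]


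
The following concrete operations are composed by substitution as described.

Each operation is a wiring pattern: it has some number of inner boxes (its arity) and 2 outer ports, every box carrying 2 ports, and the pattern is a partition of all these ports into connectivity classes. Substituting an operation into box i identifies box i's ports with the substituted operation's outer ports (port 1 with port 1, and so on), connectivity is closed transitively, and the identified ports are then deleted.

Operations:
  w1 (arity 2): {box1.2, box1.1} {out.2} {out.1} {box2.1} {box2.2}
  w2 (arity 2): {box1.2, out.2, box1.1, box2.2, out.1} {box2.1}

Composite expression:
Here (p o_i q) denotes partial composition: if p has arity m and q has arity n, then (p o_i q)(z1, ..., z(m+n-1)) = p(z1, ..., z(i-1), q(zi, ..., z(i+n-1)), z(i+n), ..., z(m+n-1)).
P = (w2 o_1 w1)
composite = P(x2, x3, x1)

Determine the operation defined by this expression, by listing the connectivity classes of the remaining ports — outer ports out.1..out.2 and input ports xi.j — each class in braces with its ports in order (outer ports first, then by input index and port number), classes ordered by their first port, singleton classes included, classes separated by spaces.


{out.1, out.2, x1.2} {x1.1} {x2.1, x2.2} {x3.1} {x3.2}


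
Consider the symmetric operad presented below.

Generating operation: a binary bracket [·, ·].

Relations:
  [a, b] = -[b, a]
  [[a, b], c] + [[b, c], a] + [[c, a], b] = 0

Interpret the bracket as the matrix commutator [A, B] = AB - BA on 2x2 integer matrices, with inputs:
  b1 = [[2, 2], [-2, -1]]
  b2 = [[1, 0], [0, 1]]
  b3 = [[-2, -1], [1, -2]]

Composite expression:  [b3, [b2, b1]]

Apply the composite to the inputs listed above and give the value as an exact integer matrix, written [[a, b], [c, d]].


[[0, 0], [0, 0]]


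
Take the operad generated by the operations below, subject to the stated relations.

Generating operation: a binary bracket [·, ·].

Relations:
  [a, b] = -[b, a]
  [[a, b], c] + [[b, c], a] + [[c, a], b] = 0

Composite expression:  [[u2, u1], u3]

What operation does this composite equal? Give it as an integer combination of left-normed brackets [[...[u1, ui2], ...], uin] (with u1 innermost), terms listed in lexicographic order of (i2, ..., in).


-[[u1, u2], u3]

Antisymmetry and Jacobi reduce to u1-anchored left-normed brackets.
Composite bracket: [[u2, u1], u3]
Full expansion: 4 signed words from ab - ba (2^2 = 4).
Keep just the words that open with u1:
  word u1u2u3 has sign -1, contributing -[[u1, u2], u3]


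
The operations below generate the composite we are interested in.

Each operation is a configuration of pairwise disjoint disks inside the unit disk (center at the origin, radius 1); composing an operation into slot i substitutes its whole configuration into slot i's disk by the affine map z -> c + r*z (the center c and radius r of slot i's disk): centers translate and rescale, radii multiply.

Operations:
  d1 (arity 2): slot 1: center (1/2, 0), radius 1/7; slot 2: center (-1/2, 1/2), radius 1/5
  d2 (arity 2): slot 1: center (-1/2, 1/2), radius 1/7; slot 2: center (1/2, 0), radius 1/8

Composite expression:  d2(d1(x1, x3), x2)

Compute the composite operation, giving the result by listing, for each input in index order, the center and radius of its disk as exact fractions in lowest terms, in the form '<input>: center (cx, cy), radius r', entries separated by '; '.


x1: center (-3/7, 1/2), radius 1/49; x2: center (1/2, 0), radius 1/8; x3: center (-4/7, 4/7), radius 1/35

Only the slot chain above each x matters under d2; compose those maps.
input x1: applying the 2 nested substitutions gives center (-3/7, 1/2), radius 1/49
input x3: applying the 2 nested substitutions gives center (-4/7, 4/7), radius 1/35
input x2: applying the 1 nested substitution gives center (1/2, 0), radius 1/8


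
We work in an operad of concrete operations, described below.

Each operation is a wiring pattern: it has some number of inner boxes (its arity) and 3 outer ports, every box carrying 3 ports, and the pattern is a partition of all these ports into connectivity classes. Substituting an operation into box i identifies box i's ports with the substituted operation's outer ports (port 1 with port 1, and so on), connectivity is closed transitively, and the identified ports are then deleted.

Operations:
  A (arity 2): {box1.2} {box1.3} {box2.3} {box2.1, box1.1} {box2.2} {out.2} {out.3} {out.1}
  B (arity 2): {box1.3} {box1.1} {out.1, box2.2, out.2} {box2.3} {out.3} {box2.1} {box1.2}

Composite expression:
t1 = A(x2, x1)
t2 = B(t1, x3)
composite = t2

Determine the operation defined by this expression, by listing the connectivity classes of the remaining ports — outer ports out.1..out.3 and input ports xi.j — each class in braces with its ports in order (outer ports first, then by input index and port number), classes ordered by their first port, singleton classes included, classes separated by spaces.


{out.1, out.2, x3.2} {out.3} {x1.1, x2.1} {x1.2} {x1.3} {x2.2} {x2.3} {x3.1} {x3.3}

Reachability decides: close wires over B-identified ports.
composing A on (x2, x1), with out.j its own outer ports: {out.1} {out.2} {out.3} {x1.1, x2.1} {x1.2} {x1.3} {x2.2} {x2.3}
composing B on (x2, x1, x3), with out.j its own outer ports: {out.1, out.2, x3.2} {out.3} {x1.1, x2.1} {x1.2} {x1.3} {x2.2} {x2.3} {x3.1} {x3.3}


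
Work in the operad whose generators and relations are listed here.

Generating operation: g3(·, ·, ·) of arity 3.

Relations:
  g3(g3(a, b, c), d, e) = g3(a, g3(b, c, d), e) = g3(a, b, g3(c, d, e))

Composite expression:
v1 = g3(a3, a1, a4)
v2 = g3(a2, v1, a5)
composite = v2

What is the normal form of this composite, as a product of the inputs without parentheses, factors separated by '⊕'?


a2 ⊕ a3 ⊕ a1 ⊕ a4 ⊕ a5

Under associativity of g3, the answer is the a's in reading order.
g3(a3, a1, a4) spells out as a3 ⊕ a1 ⊕ a4
g3(a2, g3(a3, a1, a4), a5) spells out as a2 ⊕ a3 ⊕ a1 ⊕ a4 ⊕ a5


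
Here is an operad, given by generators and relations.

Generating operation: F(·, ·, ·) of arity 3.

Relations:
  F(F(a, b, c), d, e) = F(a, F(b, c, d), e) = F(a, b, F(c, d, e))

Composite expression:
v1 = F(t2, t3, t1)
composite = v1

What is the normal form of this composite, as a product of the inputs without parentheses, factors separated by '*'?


t2 * t3 * t1

Key point: F is associative — brackets drop, the t-order remains.
F(t2, t3, t1) flattens to t2 * t3 * t1


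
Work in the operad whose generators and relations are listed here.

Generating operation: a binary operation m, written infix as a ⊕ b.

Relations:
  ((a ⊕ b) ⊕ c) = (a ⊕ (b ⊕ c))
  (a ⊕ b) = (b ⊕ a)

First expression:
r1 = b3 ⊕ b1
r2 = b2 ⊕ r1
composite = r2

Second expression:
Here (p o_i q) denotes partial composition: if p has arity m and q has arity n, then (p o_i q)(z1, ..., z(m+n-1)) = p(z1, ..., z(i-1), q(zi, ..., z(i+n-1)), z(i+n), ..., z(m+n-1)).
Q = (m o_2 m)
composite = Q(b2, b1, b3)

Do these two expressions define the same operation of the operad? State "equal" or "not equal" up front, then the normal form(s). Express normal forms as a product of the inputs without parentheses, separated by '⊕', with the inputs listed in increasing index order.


equal; both compose to b1 ⊕ b2 ⊕ b3

The first composite normalizes to b1 ⊕ b2 ⊕ b3
The second composite normalizes to b1 ⊕ b2 ⊕ b3
The forms coincide; equal.


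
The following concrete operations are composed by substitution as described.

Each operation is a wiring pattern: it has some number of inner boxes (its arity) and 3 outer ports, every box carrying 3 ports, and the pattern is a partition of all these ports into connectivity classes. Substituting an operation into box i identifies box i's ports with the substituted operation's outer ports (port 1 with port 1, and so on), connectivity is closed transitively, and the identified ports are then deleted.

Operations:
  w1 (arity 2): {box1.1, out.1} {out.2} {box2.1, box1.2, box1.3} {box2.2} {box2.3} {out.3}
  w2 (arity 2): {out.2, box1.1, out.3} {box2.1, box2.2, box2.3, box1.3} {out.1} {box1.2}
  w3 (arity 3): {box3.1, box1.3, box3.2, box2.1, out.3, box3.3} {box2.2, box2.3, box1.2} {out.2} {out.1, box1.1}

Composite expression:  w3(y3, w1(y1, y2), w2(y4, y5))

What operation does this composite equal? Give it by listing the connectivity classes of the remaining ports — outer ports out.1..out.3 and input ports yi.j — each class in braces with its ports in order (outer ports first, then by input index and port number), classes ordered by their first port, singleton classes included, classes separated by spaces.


{out.1, y3.1} {out.2} {out.3, y1.1, y3.3, y4.1} {y1.2, y1.3, y2.1} {y2.2} {y2.3} {y3.2} {y4.2} {y4.3, y5.1, y5.2, y5.3}

Connectivity passes through glued w3-boundaries; trace each wire chain.
stage w1: inputs (y1, y2), connectivity {out.1, y1.1} {out.2} {out.3} {y1.2, y1.3, y2.1} {y2.2} {y2.3}, out.j its boundary
stage w2: inputs (y4, y5), connectivity {out.1} {out.2, out.3, y4.1} {y4.2} {y4.3, y5.1, y5.2, y5.3}, out.j its boundary
stage w3: inputs (y3, y1, y2, y4, y5), connectivity {out.1, y3.1} {out.2} {out.3, y1.1, y3.3, y4.1} {y1.2, y1.3, y2.1} {y2.2} {y2.3} {y3.2} {y4.2} {y4.3, y5.1, y5.2, y5.3}, out.j its boundary


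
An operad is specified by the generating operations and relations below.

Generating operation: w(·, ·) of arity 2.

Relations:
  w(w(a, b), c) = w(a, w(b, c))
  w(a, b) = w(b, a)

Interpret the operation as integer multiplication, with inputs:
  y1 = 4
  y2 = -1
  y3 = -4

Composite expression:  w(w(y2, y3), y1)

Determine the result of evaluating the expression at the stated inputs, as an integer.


w(y2, y3) = 4
w(w(y2, y3), y1) = 16

16


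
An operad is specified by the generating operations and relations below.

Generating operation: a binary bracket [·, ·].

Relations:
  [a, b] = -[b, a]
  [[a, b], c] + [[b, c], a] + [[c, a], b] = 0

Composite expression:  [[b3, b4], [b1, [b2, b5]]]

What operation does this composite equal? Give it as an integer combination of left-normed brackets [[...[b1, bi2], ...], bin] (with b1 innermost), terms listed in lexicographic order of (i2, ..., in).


-[[[[b1, b2], b5], b3], b4] + [[[[b1, b2], b5], b4], b3] + [[[[b1, b5], b2], b3], b4] - [[[[b1, b5], b2], b4], b3]

In the tensor algebra, words opening b1 carry the b1-anchored form.
Composite bracket: [[b3, b4], [b1, [b2, b5]]]
The bracket unfolds into 16 signed words via [a, b] = ab - ba (2^4 = 16).
Only words starting with b1 matter:
  from b1b2b5b3b4, sign -1: term -[[[[b1, b2], b5], b3], b4]
  from b1b2b5b4b3, sign +1: term +[[[[b1, b2], b5], b4], b3]
  from b1b5b2b3b4, sign +1: term +[[[[b1, b5], b2], b3], b4]
  from b1b5b2b4b3, sign -1: term -[[[[b1, b5], b2], b4], b3]
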